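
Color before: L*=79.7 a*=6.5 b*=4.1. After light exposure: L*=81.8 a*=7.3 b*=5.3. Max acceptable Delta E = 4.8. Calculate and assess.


Delta E = 2.55
Passes: Yes


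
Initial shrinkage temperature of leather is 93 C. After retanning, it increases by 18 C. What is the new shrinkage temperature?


New Ts = 93 + 18 = 111 C


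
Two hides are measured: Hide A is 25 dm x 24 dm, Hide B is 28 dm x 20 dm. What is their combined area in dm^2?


Hide A area = 25 x 24 = 600 dm^2
Hide B area = 28 x 20 = 560 dm^2
Total = 600 + 560 = 1160 dm^2


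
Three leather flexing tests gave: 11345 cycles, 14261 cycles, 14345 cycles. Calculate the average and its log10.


Average = 13317 cycles
log10 = 4.12


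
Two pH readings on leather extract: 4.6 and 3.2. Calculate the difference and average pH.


Difference = |4.6 - 3.2| = 1.4
Average = (4.6 + 3.2) / 2 = 3.90


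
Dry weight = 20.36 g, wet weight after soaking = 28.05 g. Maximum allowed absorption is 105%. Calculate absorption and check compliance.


Absorption = 37.8%
Compliant: Yes


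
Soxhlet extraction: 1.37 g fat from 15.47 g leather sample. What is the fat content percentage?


8.9%

Fat content = 1.37 / 15.47 x 100
Fat = 8.9%


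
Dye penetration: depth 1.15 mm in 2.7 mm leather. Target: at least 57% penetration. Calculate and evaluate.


Penetration = 1.15 / 2.7 x 100 = 42.6%
Target: 57%
Meets target: No


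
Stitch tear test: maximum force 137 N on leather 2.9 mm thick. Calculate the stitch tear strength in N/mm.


47.2 N/mm


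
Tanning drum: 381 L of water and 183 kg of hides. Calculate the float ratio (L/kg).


2.1

Float ratio = water / hide weight
Ratio = 381 / 183 = 2.1


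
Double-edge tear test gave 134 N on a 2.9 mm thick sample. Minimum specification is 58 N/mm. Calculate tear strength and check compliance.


Tear strength = 134 / 2.9 = 46.2 N/mm
Required minimum = 58 N/mm
Compliant: No


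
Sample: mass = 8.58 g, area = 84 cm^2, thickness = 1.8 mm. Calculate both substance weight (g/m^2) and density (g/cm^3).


Substance weight = 1021.4 g/m^2
Density = 0.567 g/cm^3

SW = 8.58 / 84 x 10000 = 1021.4 g/m^2
Volume = 84 x 1.8 / 10 = 15.12 cm^3
Density = 8.58 / 15.12 = 0.567 g/cm^3


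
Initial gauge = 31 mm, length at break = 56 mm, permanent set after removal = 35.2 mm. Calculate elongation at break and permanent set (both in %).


Elongation at break = 80.6%
Permanent set = 13.5%

Elongation at break = (56 - 31) / 31 x 100 = 80.6%
Permanent set = (35.2 - 31) / 31 x 100 = 13.5%


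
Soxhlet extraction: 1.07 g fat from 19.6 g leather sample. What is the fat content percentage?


Fat content = 1.07 / 19.6 x 100
Fat = 5.5%


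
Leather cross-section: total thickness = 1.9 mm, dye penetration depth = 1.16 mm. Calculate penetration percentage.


61.1%

Penetration% = 1.16 / 1.9 x 100
Penetration = 61.1%


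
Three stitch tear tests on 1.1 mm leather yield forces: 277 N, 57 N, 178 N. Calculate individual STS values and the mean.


STS1 = 251.8 N/mm
STS2 = 51.8 N/mm
STS3 = 161.8 N/mm
Mean = 155.1 N/mm

STS1 = 277 / 1.1 = 251.8 N/mm
STS2 = 57 / 1.1 = 51.8 N/mm
STS3 = 178 / 1.1 = 161.8 N/mm
Mean = (251.8 + 51.8 + 161.8) / 3 = 155.1 N/mm


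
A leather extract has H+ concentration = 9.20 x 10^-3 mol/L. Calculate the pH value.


pH = -log10[H+]
pH = -log10(9.20 x 10^-3) = 2.04


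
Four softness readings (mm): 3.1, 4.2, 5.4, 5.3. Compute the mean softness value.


Sum = 3.1 + 4.2 + 5.4 + 5.3
Mean = 18.0 / 4 = 4.50 mm


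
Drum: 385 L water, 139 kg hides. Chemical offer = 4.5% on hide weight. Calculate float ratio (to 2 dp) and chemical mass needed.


Float ratio = 385 / 139 = 2.77
Chemical = 139 x 4.5 / 100 = 6.255 kg


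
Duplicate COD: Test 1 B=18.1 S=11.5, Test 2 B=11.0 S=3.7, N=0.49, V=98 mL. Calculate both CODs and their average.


COD1 = 264.0 mg/L
COD2 = 292.0 mg/L
Average = 278.0 mg/L

COD1 = (18.1 - 11.5) x 0.49 x 8000 / 98 = 264.0 mg/L
COD2 = (11.0 - 3.7) x 0.49 x 8000 / 98 = 292.0 mg/L
Average = (264.0 + 292.0) / 2 = 278.0 mg/L


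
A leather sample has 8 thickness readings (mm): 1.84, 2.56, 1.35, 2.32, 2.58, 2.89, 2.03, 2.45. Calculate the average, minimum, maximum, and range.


Sum = 18.02
Average = 18.02 / 8 = 2.25 mm
Minimum = 1.35 mm
Maximum = 2.89 mm
Range = 2.89 - 1.35 = 1.54 mm


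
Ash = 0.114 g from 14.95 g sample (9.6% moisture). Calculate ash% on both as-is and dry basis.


As-is ash = 0.76%
Dry-basis ash = 0.84%


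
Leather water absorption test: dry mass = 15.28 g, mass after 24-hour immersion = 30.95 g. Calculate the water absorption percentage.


102.6%


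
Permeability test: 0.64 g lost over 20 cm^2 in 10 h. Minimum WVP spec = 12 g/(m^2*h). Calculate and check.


WVP = 0.64 / (20 x 10) x 10000 = 32.00 g/(m^2*h)
Minimum: 12 g/(m^2*h)
Meets spec: Yes


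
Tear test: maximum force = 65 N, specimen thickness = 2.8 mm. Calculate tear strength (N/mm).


23.2 N/mm


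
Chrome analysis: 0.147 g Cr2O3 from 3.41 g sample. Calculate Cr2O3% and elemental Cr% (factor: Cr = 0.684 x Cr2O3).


Cr2O3 = 4.31%
Cr = 2.95%

Cr2O3% = 0.147 / 3.41 x 100 = 4.31%
Cr% = 4.31 x 0.684 = 2.95%


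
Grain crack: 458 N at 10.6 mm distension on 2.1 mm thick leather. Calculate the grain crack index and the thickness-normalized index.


Crack index = 458 / 10.6 = 43.2 N/mm
Normalized = 43.2 / 2.1 = 20.6 N/mm per mm


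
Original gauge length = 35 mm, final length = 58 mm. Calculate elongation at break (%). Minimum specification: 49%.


Extension = 58 - 35 = 23 mm
Elongation = 23 / 35 x 100 = 65.7%
Minimum required: 49%
Meets specification: Yes


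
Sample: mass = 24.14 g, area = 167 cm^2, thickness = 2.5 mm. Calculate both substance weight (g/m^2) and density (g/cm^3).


Substance weight = 1445.5 g/m^2
Density = 0.578 g/cm^3

SW = 24.14 / 167 x 10000 = 1445.5 g/m^2
Volume = 167 x 2.5 / 10 = 41.75 cm^3
Density = 24.14 / 41.75 = 0.578 g/cm^3


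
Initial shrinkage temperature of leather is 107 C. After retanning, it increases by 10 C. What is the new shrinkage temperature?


117 C

New Ts = 107 + 10 = 117 C


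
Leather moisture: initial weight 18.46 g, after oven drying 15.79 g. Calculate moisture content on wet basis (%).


Moisture = 18.46 - 15.79 = 2.67 g
MC = 2.67 / 18.46 x 100 = 14.5%


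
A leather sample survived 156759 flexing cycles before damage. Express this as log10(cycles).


5.20

log10(156759) = 5.20


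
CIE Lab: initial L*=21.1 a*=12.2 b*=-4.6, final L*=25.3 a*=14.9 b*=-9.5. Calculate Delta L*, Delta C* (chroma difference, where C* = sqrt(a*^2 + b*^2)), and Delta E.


Delta L* = 4.2
Delta C* = 4.63
Delta E = 7.00


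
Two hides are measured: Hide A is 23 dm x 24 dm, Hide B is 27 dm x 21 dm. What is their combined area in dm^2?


Hide A area = 23 x 24 = 552 dm^2
Hide B area = 27 x 21 = 567 dm^2
Total = 552 + 567 = 1119 dm^2


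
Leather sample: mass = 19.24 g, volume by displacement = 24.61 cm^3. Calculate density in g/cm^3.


0.782 g/cm^3


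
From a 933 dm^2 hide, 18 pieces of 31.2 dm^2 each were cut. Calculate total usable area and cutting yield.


Usable area = 561.6 dm^2
Yield = 60.2%


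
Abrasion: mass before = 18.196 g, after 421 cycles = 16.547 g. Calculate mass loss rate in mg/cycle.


Mass loss = 18.196 - 16.547 = 1.649 g
Rate = 1.649 / 421 x 1000 = 3.917 mg/cycle


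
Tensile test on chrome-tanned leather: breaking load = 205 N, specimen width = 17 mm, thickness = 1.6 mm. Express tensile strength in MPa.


Cross-section = 17 x 1.6 = 27.2 mm^2
TS = 205 / 27.2 = 7.54 MPa
(1 N/mm^2 = 1 MPa)


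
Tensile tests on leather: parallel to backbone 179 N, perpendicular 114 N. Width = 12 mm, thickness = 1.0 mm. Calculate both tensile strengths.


Parallel = 14.92 N/mm^2
Perpendicular = 9.50 N/mm^2

Area = 12 x 1.0 = 12.0 mm^2
TS (parallel) = 179 / 12.0 = 14.92 N/mm^2
TS (perpendicular) = 114 / 12.0 = 9.50 N/mm^2


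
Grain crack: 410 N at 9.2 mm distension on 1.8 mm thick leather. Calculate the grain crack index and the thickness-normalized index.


Crack index = 410 / 9.2 = 44.6 N/mm
Normalized = 44.6 / 1.8 = 24.8 N/mm per mm


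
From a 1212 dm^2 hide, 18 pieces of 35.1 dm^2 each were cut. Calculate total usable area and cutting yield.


Total usable = 18 x 35.1 = 631.8 dm^2
Yield = 631.8 / 1212 x 100 = 52.1%


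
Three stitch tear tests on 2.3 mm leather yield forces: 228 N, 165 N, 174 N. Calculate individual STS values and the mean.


STS1 = 99.1 N/mm
STS2 = 71.7 N/mm
STS3 = 75.7 N/mm
Mean = 82.2 N/mm


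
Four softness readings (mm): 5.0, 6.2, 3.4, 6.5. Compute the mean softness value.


Sum = 5.0 + 6.2 + 3.4 + 6.5
Mean = 21.1 / 4 = 5.28 mm


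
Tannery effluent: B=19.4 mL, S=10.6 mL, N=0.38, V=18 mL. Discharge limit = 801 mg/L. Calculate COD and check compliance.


COD = (19.4 - 10.6) x 0.38 x 8000 / 18 = 1486.2 mg/L
Limit: 801 mg/L
Compliant: No


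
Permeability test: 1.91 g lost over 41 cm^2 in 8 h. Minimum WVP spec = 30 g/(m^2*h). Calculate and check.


WVP = 58.23 g/(m^2*h)
Meets specification: Yes


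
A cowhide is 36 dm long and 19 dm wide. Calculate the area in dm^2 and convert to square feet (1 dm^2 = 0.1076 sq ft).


Area = 36 x 19 = 684 dm^2
Conversion: 684 x 0.1076 = 73.60 sq ft


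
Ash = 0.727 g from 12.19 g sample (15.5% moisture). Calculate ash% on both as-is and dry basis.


As-is ash% = 0.727 / 12.19 x 100 = 5.96%
Dry mass = 12.19 x (100 - 15.5) / 100 = 10.30055 g
Dry-basis ash% = 0.727 / 10.30055 x 100 = 7.06%


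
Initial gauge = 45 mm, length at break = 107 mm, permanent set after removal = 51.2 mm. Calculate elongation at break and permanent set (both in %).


Elongation at break = (107 - 45) / 45 x 100 = 137.8%
Permanent set = (51.2 - 45) / 45 x 100 = 13.8%


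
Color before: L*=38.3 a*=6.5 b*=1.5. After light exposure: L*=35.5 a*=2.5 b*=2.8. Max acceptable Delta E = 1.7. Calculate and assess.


dL = -2.8, da = -4.0, db = 1.3
dE = sqrt((-2.8)^2 + (-4.0)^2 + (1.3)^2) = 5.05
Max = 1.7
Passes: No


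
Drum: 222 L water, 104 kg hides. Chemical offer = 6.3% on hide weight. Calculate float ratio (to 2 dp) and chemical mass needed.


Float ratio = 2.13
Chemical needed = 6.552 kg

Float ratio = 222 / 104 = 2.13
Chemical = 104 x 6.3 / 100 = 6.552 kg


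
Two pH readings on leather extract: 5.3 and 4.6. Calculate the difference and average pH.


Difference = 0.7
Average pH = 4.95

Difference = |5.3 - 4.6| = 0.7
Average = (5.3 + 4.6) / 2 = 4.95


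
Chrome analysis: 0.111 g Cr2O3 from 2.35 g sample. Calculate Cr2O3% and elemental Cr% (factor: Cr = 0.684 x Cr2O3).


Cr2O3 = 4.72%
Cr = 3.23%


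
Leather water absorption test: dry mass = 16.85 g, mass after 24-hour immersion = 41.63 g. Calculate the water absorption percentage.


147.1%


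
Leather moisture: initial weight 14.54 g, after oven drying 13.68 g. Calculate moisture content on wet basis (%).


5.9%

Moisture = 14.54 - 13.68 = 0.86 g
MC = 0.86 / 14.54 x 100 = 5.9%


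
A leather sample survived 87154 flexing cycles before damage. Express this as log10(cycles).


4.94

log10(87154) = 4.94


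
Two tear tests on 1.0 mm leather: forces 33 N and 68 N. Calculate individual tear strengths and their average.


Tear 1 = 33.0 N/mm
Tear 2 = 68.0 N/mm
Average = 50.5 N/mm

Tear 1 = 33 / 1.0 = 33.0 N/mm
Tear 2 = 68 / 1.0 = 68.0 N/mm
Average = (33.0 + 68.0) / 2 = 50.5 N/mm


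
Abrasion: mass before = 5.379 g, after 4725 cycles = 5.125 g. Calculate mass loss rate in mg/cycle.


Mass loss = 5.379 - 5.125 = 0.254 g
Rate = 0.254 / 4725 x 1000 = 0.054 mg/cycle


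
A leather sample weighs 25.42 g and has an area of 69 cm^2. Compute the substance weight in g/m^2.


3684.1 g/m^2

Substance weight = mass / area x 10000
SW = 25.42 / 69 x 10000
SW = 3684.1 g/m^2


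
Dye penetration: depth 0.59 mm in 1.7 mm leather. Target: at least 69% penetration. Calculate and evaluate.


Penetration = 34.7%
Meets target: No


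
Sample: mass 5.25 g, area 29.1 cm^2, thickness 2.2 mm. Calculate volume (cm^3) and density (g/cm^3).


Thickness in cm = 2.2 / 10 = 0.22 cm
Volume = 29.1 x 0.22 = 6.402 cm^3
Density = 5.25 / 6.402 = 0.820 g/cm^3


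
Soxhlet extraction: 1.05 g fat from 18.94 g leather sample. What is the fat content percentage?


Fat content = 1.05 / 18.94 x 100
Fat = 5.5%


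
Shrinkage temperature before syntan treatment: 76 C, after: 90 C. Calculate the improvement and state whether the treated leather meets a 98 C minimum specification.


Improvement = 90 - 76 = 14 C
Spec check: 90 C >= 98 C? No


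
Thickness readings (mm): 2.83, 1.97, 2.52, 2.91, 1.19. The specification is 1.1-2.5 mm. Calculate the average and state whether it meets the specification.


Sum = 11.42
Average = 11.42 / 5 = 2.28 mm
Specification range: 1.1 to 2.5 mm
Within spec: Yes


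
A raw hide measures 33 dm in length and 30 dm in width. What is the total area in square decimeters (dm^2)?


990 dm^2

Area = length x width
Area = 33 x 30 = 990 dm^2


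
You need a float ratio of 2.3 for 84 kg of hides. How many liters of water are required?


Water = hide weight x target ratio
Water = 84 x 2.3 = 193.2 L


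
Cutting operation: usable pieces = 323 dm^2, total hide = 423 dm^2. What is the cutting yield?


Yield = usable / total x 100
Yield = 323 / 423 x 100 = 76.4%


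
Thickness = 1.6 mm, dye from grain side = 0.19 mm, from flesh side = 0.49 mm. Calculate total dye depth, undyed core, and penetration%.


Total dyed = 0.19 + 0.49 = 0.68 mm
Undyed core = 1.6 - 0.68 = 0.92 mm
Penetration = 0.68 / 1.6 x 100 = 42.5%


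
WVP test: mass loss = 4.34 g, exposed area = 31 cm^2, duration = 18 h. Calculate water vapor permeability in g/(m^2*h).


WVP = mass_loss / (area x time) x 10000
WVP = 4.34 / (31 x 18) x 10000
WVP = 4.34 / 558 x 10000 = 77.78 g/(m^2*h)


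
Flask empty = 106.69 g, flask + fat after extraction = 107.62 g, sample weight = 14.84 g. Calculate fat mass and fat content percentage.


Fat mass = 0.93 g
Fat content = 6.3%


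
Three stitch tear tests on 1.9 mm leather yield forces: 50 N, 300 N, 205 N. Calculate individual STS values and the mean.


STS1 = 26.3 N/mm
STS2 = 157.9 N/mm
STS3 = 107.9 N/mm
Mean = 97.4 N/mm

STS1 = 50 / 1.9 = 26.3 N/mm
STS2 = 300 / 1.9 = 157.9 N/mm
STS3 = 205 / 1.9 = 107.9 N/mm
Mean = (26.3 + 157.9 + 107.9) / 3 = 97.4 N/mm


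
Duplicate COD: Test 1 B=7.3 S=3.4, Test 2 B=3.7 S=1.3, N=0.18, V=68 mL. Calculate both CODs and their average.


COD1 = (7.3 - 3.4) x 0.18 x 8000 / 68 = 82.6 mg/L
COD2 = (3.7 - 1.3) x 0.18 x 8000 / 68 = 50.8 mg/L
Average = (82.6 + 50.8) / 2 = 66.7 mg/L


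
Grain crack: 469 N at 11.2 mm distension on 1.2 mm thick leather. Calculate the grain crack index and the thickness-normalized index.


Crack index = 469 / 11.2 = 41.9 N/mm
Normalized = 41.9 / 1.2 = 34.9 N/mm per mm


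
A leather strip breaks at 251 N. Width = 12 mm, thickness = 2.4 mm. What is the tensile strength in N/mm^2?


Cross-sectional area = 12 x 2.4 = 28.8 mm^2
Tensile strength = 251 / 28.8 = 8.72 N/mm^2


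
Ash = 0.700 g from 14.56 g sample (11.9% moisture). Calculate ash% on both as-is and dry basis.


As-is ash% = 0.700 / 14.56 x 100 = 4.81%
Dry mass = 14.56 x (100 - 11.9) / 100 = 12.82736 g
Dry-basis ash% = 0.700 / 12.82736 x 100 = 5.46%


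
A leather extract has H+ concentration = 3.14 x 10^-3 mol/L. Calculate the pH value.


pH = 2.50

pH = -log10[H+]
pH = -log10(3.14 x 10^-3) = 2.50


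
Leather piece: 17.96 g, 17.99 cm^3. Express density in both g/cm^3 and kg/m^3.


0.998 g/cm^3
998 kg/m^3


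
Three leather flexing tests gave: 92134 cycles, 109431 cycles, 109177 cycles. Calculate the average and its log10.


Average = 103581 cycles
log10 = 5.02

Average = (92134 + 109431 + 109177) / 3 = 103581 cycles
log10(103581) = 5.02


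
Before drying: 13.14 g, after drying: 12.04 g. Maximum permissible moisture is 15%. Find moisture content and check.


Moisture content = 8.4%
Acceptable: Yes


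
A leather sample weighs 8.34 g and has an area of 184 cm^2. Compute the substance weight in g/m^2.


Substance weight = mass / area x 10000
SW = 8.34 / 184 x 10000
SW = 453.3 g/m^2


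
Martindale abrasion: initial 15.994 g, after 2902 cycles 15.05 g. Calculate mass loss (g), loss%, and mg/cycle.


Loss = 15.994 - 15.05 = 0.944 g
Loss% = 0.944 / 15.994 x 100 = 5.90%
Rate = 0.944 / 2902 x 1000 = 0.325 mg/cycle


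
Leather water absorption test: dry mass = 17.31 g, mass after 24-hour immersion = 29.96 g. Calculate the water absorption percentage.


73.1%

Water absorbed = 29.96 - 17.31 = 12.65 g
WA% = 12.65 / 17.31 x 100 = 73.1%


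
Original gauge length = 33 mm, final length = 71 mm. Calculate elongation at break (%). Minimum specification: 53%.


Elongation = 115.2%
Meets spec: Yes

Extension = 71 - 33 = 38 mm
Elongation = 38 / 33 x 100 = 115.2%
Minimum required: 53%
Meets specification: Yes


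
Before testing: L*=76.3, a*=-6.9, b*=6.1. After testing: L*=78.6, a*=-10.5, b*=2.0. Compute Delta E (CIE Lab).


Delta E = 5.92

dL = 78.6 - 76.3 = 2.3
da = -10.5 - (-6.9) = -3.6
db = 2.0 - 6.1 = -4.1
dE = sqrt((2.3)^2 + (-3.6)^2 + (-4.1)^2) = 5.92


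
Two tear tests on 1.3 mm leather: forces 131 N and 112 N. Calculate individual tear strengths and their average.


Tear 1 = 100.8 N/mm
Tear 2 = 86.2 N/mm
Average = 93.5 N/mm

Tear 1 = 131 / 1.3 = 100.8 N/mm
Tear 2 = 112 / 1.3 = 86.2 N/mm
Average = (100.8 + 86.2) / 2 = 93.5 N/mm


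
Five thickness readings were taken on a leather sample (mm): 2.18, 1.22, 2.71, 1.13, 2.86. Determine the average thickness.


2.02 mm


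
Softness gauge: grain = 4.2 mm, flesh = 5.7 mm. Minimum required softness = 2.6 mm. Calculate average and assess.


Average = (4.2 + 5.7) / 2 = 4.95 mm
Minimum = 2.6 mm
Meets requirement: Yes


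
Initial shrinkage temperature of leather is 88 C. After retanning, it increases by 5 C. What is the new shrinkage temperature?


New Ts = 88 + 5 = 93 C


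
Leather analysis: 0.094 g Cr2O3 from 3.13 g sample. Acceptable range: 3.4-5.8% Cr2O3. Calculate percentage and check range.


Cr2O3% = 0.094 / 3.13 x 100 = 3.00%
Acceptable range: 3.4 to 5.8%
Within range: No


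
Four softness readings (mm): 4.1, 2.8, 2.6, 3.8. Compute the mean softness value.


Sum = 4.1 + 2.8 + 2.6 + 3.8
Mean = 13.3 / 4 = 3.33 mm


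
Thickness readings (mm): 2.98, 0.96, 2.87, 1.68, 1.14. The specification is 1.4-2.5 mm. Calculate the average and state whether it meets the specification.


Sum = 9.63
Average = 9.63 / 5 = 1.93 mm
Specification range: 1.4 to 2.5 mm
Within spec: Yes


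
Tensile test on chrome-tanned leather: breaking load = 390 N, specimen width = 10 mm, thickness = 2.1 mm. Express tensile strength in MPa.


18.57 MPa

Cross-section = 10 x 2.1 = 21.0 mm^2
TS = 390 / 21.0 = 18.57 MPa
(1 N/mm^2 = 1 MPa)


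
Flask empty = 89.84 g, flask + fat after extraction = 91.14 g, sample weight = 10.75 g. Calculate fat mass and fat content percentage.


Fat mass = 1.30 g
Fat content = 12.1%


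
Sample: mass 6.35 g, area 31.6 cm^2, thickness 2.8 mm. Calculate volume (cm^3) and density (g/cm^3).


Volume = 8.848 cm^3
Density = 0.718 g/cm^3

Thickness in cm = 2.8 / 10 = 0.28 cm
Volume = 31.6 x 0.28 = 8.848 cm^3
Density = 6.35 / 8.848 = 0.718 g/cm^3


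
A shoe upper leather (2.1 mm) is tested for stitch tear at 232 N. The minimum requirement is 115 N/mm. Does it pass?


STS = 232 / 2.1 = 110.5 N/mm
Minimum required: 115 N/mm
Passes: No


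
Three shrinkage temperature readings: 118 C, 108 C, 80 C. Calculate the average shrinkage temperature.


102.0 C

Average = (118 + 108 + 80) / 3
Average = 306 / 3 = 102.0 C


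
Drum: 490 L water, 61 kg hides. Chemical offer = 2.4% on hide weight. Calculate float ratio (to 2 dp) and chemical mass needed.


Float ratio = 8.03
Chemical needed = 1.464 kg

Float ratio = 490 / 61 = 8.03
Chemical = 61 x 2.4 / 100 = 1.464 kg


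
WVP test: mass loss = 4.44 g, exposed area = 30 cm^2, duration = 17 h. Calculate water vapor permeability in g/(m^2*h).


WVP = mass_loss / (area x time) x 10000
WVP = 4.44 / (30 x 17) x 10000
WVP = 4.44 / 510 x 10000 = 87.06 g/(m^2*h)


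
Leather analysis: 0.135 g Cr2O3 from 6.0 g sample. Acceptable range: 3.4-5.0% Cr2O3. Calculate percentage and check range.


Cr2O3 = 2.25%
Within range: No


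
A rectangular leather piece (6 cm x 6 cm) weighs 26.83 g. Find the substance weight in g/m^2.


Area = 6 x 6 = 36 cm^2
SW = 26.83 / 36 x 10000 = 7452.8 g/m^2


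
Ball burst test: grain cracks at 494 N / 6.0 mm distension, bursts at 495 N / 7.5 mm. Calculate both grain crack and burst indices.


Crack index = 494 / 6.0 = 82.3 N/mm
Burst index = 495 / 7.5 = 66.0 N/mm


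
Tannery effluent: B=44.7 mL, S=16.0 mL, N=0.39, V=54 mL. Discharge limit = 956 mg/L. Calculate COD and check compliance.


COD = (44.7 - 16.0) x 0.39 x 8000 / 54 = 1658.2 mg/L
Limit: 956 mg/L
Compliant: No


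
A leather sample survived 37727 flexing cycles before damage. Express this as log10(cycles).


4.58

log10(37727) = 4.58


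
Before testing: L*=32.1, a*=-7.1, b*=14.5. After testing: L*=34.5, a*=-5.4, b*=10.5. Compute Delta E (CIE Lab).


Delta E = 4.96

dL = 34.5 - 32.1 = 2.4
da = -5.4 - (-7.1) = 1.7
db = 10.5 - 14.5 = -4.0
dE = sqrt((2.4)^2 + (1.7)^2 + (-4.0)^2) = 4.96


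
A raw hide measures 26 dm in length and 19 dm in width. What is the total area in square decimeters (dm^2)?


Area = length x width
Area = 26 x 19 = 494 dm^2


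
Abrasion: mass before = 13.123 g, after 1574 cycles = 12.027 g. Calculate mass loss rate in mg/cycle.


Mass loss = 13.123 - 12.027 = 1.096 g
Rate = 1.096 / 1574 x 1000 = 0.696 mg/cycle


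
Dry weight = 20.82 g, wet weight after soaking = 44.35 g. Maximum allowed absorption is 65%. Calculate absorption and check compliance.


Absorption = 113.0%
Compliant: No

WA = (44.35 - 20.82) / 20.82 x 100 = 113.0%
Maximum allowed: 65%
Compliant: No


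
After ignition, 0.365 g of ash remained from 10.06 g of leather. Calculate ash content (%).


Ash% = 0.365 / 10.06 x 100
Ash% = 3.63%


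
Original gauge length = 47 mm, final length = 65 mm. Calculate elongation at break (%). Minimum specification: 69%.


Elongation = 38.3%
Meets spec: No

Extension = 65 - 47 = 18 mm
Elongation = 18 / 47 x 100 = 38.3%
Minimum required: 69%
Meets specification: No


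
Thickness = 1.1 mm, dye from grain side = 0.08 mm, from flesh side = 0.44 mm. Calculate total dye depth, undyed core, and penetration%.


Total dyed = 0.52 mm
Undyed core = 0.58 mm
Penetration = 47.3%


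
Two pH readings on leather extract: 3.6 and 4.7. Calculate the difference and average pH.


Difference = 1.1
Average pH = 4.15

Difference = |3.6 - 4.7| = 1.1
Average = (3.6 + 4.7) / 2 = 4.15


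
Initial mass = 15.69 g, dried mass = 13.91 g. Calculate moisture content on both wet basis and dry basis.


Wet basis = 11.3%
Dry basis = 12.8%


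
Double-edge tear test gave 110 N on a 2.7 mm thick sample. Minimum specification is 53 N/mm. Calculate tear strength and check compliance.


Tear strength = 40.7 N/mm
Compliant: No

Tear strength = 110 / 2.7 = 40.7 N/mm
Required minimum = 53 N/mm
Compliant: No


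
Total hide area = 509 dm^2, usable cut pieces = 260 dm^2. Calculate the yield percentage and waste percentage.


Yield = 51.1%
Waste = 48.9%

Yield = 260 / 509 x 100 = 51.1%
Waste = 509 - 260 = 249 dm^2
Waste% = 100 - 51.1 = 48.9%


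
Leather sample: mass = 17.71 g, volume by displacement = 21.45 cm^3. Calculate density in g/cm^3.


0.826 g/cm^3

Density = mass / volume
Density = 17.71 / 21.45 = 0.826 g/cm^3


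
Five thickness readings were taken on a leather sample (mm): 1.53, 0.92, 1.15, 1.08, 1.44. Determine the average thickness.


Sum = 1.53 + 0.92 + 1.15 + 1.08 + 1.44 = 6.12
Average = 6.12 / 5 = 1.22 mm


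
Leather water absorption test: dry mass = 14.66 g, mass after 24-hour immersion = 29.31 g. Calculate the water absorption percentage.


Water absorbed = 29.31 - 14.66 = 14.65 g
WA% = 14.65 / 14.66 x 100 = 99.9%


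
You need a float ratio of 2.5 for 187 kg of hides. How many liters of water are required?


467.5 L

Water = hide weight x target ratio
Water = 187 x 2.5 = 467.5 L


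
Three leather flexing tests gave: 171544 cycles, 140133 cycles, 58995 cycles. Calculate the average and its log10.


Average = 123557 cycles
log10 = 5.09


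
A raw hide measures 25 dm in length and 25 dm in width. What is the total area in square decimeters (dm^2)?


625 dm^2

Area = length x width
Area = 25 x 25 = 625 dm^2


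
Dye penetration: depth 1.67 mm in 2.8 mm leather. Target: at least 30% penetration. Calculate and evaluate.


Penetration = 59.6%
Meets target: Yes

Penetration = 1.67 / 2.8 x 100 = 59.6%
Target: 30%
Meets target: Yes


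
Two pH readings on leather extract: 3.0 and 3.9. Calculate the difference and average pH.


Difference = |3.0 - 3.9| = 0.9
Average = (3.0 + 3.9) / 2 = 3.45


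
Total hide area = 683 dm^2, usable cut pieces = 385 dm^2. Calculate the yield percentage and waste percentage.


Yield = 385 / 683 x 100 = 56.4%
Waste = 683 - 385 = 298 dm^2
Waste% = 100 - 56.4 = 43.6%


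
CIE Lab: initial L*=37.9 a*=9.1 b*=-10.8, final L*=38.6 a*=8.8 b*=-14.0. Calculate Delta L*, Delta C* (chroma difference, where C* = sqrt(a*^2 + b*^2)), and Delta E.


Delta L* = 38.6 - 37.9 = 0.7
C1* = sqrt((9.1)^2 + (-10.8)^2) = 14.123
C2* = sqrt((8.8)^2 + (-14.0)^2) = 16.536
Delta C* = 16.536 - 14.123 = 2.41
Delta E = sqrt((0.7)^2 + (-0.3)^2 + (-3.2)^2) = 3.29


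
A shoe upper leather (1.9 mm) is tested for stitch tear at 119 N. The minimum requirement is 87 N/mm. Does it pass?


STS = 62.6 N/mm
Passes: No

STS = 119 / 1.9 = 62.6 N/mm
Minimum required: 87 N/mm
Passes: No


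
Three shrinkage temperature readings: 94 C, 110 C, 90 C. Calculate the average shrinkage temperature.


98.0 C


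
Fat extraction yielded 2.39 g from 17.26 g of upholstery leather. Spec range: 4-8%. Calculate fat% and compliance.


Fat content = 13.8%
Compliant: No


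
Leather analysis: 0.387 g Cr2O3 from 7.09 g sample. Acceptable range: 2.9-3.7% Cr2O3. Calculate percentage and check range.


Cr2O3 = 5.46%
Within range: No

Cr2O3% = 0.387 / 7.09 x 100 = 5.46%
Acceptable range: 2.9 to 3.7%
Within range: No


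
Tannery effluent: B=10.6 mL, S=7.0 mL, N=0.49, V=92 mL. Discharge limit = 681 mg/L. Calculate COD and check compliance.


COD = 153.4 mg/L
Compliant: Yes


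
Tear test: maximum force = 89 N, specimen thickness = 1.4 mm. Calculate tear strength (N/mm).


Tear strength = force / thickness
Tear = 89 / 1.4 = 63.6 N/mm


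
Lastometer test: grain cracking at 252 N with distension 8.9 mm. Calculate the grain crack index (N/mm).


Grain crack index = force / distension
Index = 252 / 8.9 = 28.3 N/mm


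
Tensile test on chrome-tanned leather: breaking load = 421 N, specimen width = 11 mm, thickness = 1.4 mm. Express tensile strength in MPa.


Cross-section = 11 x 1.4 = 15.4 mm^2
TS = 421 / 15.4 = 27.34 MPa
(1 N/mm^2 = 1 MPa)


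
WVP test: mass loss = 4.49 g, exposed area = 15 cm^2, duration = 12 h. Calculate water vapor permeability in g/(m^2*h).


WVP = mass_loss / (area x time) x 10000
WVP = 4.49 / (15 x 12) x 10000
WVP = 4.49 / 180 x 10000 = 249.44 g/(m^2*h)


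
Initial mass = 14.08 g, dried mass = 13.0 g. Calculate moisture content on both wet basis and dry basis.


Moisture lost = 14.08 - 13.0 = 1.08 g
Wet basis MC = 1.08 / 14.08 x 100 = 7.7%
Dry basis MC = 1.08 / 13.0 x 100 = 8.3%


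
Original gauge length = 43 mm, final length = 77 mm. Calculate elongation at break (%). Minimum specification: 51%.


Elongation = 79.1%
Meets spec: Yes


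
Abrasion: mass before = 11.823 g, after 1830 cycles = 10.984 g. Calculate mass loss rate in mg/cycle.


Mass loss = 11.823 - 10.984 = 0.839 g
Rate = 0.839 / 1830 x 1000 = 0.458 mg/cycle


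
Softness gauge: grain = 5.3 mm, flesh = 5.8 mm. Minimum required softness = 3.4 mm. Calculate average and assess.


Average softness = 5.55 mm
Meets requirement: Yes


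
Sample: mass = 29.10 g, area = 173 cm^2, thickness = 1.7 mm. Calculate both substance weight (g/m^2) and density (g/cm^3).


Substance weight = 1682.1 g/m^2
Density = 0.989 g/cm^3

SW = 29.10 / 173 x 10000 = 1682.1 g/m^2
Volume = 173 x 1.7 / 10 = 29.41 cm^3
Density = 29.10 / 29.41 = 0.989 g/cm^3


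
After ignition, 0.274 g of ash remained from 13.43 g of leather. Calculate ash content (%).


2.04%


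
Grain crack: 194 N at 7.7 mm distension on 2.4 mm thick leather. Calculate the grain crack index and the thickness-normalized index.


Crack index = 25.2 N/mm
Normalized index = 10.5 N/mm per mm


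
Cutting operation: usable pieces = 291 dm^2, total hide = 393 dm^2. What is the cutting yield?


Yield = usable / total x 100
Yield = 291 / 393 x 100 = 74.0%


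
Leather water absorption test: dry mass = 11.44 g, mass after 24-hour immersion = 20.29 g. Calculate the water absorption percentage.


77.4%

Water absorbed = 20.29 - 11.44 = 8.85 g
WA% = 8.85 / 11.44 x 100 = 77.4%


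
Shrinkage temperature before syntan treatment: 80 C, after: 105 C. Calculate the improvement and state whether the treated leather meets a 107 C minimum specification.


Improvement = 25 C
Meets 107 C spec: No


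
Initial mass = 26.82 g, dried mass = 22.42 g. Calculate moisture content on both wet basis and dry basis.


Moisture lost = 26.82 - 22.42 = 4.40 g
Wet basis MC = 4.40 / 26.82 x 100 = 16.4%
Dry basis MC = 4.40 / 22.42 x 100 = 19.6%


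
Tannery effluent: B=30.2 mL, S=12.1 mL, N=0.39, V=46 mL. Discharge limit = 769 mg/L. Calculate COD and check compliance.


COD = (30.2 - 12.1) x 0.39 x 8000 / 46 = 1227.7 mg/L
Limit: 769 mg/L
Compliant: No


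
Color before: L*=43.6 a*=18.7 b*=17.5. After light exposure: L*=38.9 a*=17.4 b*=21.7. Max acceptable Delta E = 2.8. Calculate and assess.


dL = -4.7, da = -1.3, db = 4.2
dE = sqrt((-4.7)^2 + (-1.3)^2 + (4.2)^2) = 6.44
Max = 2.8
Passes: No


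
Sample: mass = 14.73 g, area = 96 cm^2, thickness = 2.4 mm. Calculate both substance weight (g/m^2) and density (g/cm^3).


SW = 14.73 / 96 x 10000 = 1534.4 g/m^2
Volume = 96 x 2.4 / 10 = 23.04 cm^3
Density = 14.73 / 23.04 = 0.639 g/cm^3


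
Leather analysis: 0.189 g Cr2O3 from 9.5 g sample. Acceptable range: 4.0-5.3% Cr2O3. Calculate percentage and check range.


Cr2O3% = 0.189 / 9.5 x 100 = 1.99%
Acceptable range: 4.0 to 5.3%
Within range: No


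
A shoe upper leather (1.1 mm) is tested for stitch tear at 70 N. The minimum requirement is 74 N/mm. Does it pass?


STS = 63.6 N/mm
Passes: No

STS = 70 / 1.1 = 63.6 N/mm
Minimum required: 74 N/mm
Passes: No


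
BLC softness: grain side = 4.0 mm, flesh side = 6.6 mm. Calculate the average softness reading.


Average = (4.0 + 6.6) / 2
Average = 5.30 mm


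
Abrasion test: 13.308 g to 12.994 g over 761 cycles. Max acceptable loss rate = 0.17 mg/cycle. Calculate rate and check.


Loss = 13.308 - 12.994 = 0.314 g
Rate = 0.314 g / 761 cycles x 1000 = 0.413 mg/cycle
Max = 0.17 mg/cycle
Passes: No


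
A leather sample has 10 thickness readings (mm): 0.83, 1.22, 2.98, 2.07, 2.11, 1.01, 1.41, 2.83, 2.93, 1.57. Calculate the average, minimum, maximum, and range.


Sum = 18.96
Average = 18.96 / 10 = 1.90 mm
Minimum = 0.83 mm
Maximum = 2.98 mm
Range = 2.98 - 0.83 = 2.15 mm


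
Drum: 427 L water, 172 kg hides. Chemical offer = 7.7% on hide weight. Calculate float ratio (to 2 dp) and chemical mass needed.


Float ratio = 2.48
Chemical needed = 13.244 kg

Float ratio = 427 / 172 = 2.48
Chemical = 172 x 7.7 / 100 = 13.244 kg


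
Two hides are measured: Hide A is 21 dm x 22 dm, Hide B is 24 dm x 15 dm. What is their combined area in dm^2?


822 dm^2


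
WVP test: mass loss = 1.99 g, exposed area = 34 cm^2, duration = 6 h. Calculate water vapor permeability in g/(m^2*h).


WVP = mass_loss / (area x time) x 10000
WVP = 1.99 / (34 x 6) x 10000
WVP = 1.99 / 204 x 10000 = 97.55 g/(m^2*h)


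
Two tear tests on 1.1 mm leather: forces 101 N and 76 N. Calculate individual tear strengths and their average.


Tear 1 = 101 / 1.1 = 91.8 N/mm
Tear 2 = 76 / 1.1 = 69.1 N/mm
Average = (91.8 + 69.1) / 2 = 80.5 N/mm


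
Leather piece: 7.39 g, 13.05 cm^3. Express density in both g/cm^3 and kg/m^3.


0.566 g/cm^3
566 kg/m^3


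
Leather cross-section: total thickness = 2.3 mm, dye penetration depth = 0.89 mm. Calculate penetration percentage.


Penetration% = 0.89 / 2.3 x 100
Penetration = 38.7%


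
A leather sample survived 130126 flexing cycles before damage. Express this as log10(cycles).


log10(130126) = 5.11


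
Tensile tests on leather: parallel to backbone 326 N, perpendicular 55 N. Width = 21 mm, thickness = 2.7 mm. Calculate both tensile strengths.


Area = 21 x 2.7 = 56.7 mm^2
TS (parallel) = 326 / 56.7 = 5.75 N/mm^2
TS (perpendicular) = 55 / 56.7 = 0.97 N/mm^2


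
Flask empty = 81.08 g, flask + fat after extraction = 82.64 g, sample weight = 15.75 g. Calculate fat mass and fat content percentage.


Fat mass = 1.56 g
Fat content = 9.9%

Fat mass = 82.64 - 81.08 = 1.56 g
Fat% = 1.56 / 15.75 x 100 = 9.9%


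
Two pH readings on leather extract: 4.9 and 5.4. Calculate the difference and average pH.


Difference = |4.9 - 5.4| = 0.5
Average = (4.9 + 5.4) / 2 = 5.15


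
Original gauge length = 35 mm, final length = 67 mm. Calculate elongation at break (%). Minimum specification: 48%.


Extension = 67 - 35 = 32 mm
Elongation = 32 / 35 x 100 = 91.4%
Minimum required: 48%
Meets specification: Yes


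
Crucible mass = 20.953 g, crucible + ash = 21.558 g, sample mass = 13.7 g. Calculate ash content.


Ash mass = 0.605 g
Ash content = 4.42%


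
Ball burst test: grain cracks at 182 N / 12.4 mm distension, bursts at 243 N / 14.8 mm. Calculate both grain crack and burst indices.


Crack index = 14.7 N/mm
Burst index = 16.4 N/mm


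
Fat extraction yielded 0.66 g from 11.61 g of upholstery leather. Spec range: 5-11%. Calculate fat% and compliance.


Fat% = 0.66 / 11.61 x 100 = 5.7%
Spec range: 5-11%
Compliant: Yes


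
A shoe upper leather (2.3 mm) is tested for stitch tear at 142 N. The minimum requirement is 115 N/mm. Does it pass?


STS = 61.7 N/mm
Passes: No

STS = 142 / 2.3 = 61.7 N/mm
Minimum required: 115 N/mm
Passes: No


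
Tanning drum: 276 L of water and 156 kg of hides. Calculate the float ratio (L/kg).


1.8


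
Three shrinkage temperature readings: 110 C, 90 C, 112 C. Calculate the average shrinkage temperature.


104.0 C

Average = (110 + 90 + 112) / 3
Average = 312 / 3 = 104.0 C


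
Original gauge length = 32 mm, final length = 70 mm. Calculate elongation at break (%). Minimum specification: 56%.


Extension = 70 - 32 = 38 mm
Elongation = 38 / 32 x 100 = 118.8%
Minimum required: 56%
Meets specification: Yes


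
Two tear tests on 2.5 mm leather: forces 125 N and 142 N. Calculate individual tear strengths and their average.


Tear 1 = 50.0 N/mm
Tear 2 = 56.8 N/mm
Average = 53.4 N/mm


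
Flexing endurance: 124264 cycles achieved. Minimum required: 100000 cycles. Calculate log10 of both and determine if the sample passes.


Achieved: log10 = 5.09
Required: log10 = 5.00
Passes: Yes

log10(124264) = 5.09
log10(100000) = 5.00
Passes: Yes


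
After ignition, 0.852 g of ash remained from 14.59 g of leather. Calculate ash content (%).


5.84%

Ash% = 0.852 / 14.59 x 100
Ash% = 5.84%


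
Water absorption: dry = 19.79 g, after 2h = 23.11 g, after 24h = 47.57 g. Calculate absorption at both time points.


WA (2h) = (23.11 - 19.79) / 19.79 x 100 = 16.8%
WA (24h) = (47.57 - 19.79) / 19.79 x 100 = 140.4%


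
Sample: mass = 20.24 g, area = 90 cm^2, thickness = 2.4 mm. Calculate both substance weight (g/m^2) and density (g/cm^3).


SW = 20.24 / 90 x 10000 = 2248.9 g/m^2
Volume = 90 x 2.4 / 10 = 21.60 cm^3
Density = 20.24 / 21.60 = 0.937 g/cm^3


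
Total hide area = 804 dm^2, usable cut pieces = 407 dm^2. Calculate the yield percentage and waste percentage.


Yield = 407 / 804 x 100 = 50.6%
Waste = 804 - 407 = 397 dm^2
Waste% = 100 - 50.6 = 49.4%


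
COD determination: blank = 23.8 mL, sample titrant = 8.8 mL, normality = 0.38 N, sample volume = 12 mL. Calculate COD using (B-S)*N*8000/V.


COD = (23.8 - 8.8) x 0.38 x 8000 / 12
COD = 15.0 x 0.38 x 8000 / 12
COD = 3800.0 mg/L


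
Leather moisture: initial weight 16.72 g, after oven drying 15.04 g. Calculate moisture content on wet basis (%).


10.0%


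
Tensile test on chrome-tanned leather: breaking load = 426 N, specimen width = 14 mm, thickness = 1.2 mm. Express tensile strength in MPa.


Cross-section = 14 x 1.2 = 16.8 mm^2
TS = 426 / 16.8 = 25.36 MPa
(1 N/mm^2 = 1 MPa)


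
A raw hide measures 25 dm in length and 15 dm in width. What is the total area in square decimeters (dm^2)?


375 dm^2


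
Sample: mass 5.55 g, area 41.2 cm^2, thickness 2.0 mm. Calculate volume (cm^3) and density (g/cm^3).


Volume = 8.240 cm^3
Density = 0.674 g/cm^3


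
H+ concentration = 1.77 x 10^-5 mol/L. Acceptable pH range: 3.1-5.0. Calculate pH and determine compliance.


pH = -log10(1.77 x 10^-5) = 4.75
Range: 3.1 to 5.0
Compliant: Yes


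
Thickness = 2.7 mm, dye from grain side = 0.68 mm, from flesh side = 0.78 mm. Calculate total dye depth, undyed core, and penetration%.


Total dyed = 0.68 + 0.78 = 1.46 mm
Undyed core = 2.7 - 1.46 = 1.24 mm
Penetration = 1.46 / 2.7 x 100 = 54.1%


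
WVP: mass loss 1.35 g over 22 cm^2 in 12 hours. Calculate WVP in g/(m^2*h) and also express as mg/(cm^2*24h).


WVP = 51.14 g/(m^2*h)
Daily rate = 122.73 mg/(cm^2*24h)


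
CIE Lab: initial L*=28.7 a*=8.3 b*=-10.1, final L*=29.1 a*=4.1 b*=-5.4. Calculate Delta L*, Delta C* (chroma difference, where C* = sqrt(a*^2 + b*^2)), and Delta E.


Delta L* = 0.4
Delta C* = -6.29
Delta E = 6.32

Delta L* = 29.1 - 28.7 = 0.4
C1* = sqrt((8.3)^2 + (-10.1)^2) = 13.073
C2* = sqrt((4.1)^2 + (-5.4)^2) = 6.780
Delta C* = 6.780 - 13.073 = -6.29
Delta E = sqrt((0.4)^2 + (-4.2)^2 + (4.7)^2) = 6.32


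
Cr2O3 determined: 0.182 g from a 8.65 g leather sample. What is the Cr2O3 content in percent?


Cr2O3% = 0.182 / 8.65 x 100
Cr2O3% = 2.10%


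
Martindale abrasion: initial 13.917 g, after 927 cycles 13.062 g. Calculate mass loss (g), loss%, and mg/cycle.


Loss = 13.917 - 13.062 = 0.855 g
Loss% = 0.855 / 13.917 x 100 = 6.14%
Rate = 0.855 / 927 x 1000 = 0.922 mg/cycle


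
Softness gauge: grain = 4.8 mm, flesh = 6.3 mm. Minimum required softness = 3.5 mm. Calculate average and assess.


Average = (4.8 + 6.3) / 2 = 5.55 mm
Minimum = 3.5 mm
Meets requirement: Yes


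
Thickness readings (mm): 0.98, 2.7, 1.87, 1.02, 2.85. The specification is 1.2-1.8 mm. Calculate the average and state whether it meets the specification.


Average = 1.88 mm
Within specification: No

Sum = 9.42
Average = 9.42 / 5 = 1.88 mm
Specification range: 1.2 to 1.8 mm
Within spec: No


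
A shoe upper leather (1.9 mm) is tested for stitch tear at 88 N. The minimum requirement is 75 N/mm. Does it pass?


STS = 46.3 N/mm
Passes: No


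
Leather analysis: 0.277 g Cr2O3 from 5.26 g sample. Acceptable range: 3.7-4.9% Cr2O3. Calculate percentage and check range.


Cr2O3 = 5.27%
Within range: No

Cr2O3% = 0.277 / 5.26 x 100 = 5.27%
Acceptable range: 3.7 to 4.9%
Within range: No


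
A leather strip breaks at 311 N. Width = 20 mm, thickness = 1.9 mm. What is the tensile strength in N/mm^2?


Cross-sectional area = 20 x 1.9 = 38.0 mm^2
Tensile strength = 311 / 38.0 = 8.18 N/mm^2
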